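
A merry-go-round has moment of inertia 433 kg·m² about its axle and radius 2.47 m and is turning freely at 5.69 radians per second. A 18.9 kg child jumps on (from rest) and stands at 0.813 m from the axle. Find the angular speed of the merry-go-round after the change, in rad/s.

The added mass arrives with no angular momentum about the axle, and any external torque about the axle is negligible, so the system's angular momentum is conserved.
Added inertia Σmr² = (18.9)(0.813)² = 12.49 kg·m²; I_f = 433.0 + 12.49 = 445.5 kg·m².
ω_f = I_p ω_i / I_f = (433.0)(5.69) / 445.5 = 5.530 rad/s.

ω_f ≈ 5.53 rad/s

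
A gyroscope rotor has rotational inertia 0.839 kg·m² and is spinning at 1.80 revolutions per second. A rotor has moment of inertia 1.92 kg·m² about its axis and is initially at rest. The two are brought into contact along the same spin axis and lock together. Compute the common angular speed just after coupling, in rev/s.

|ω_f| ≈ 0.547 rev/s

The coupling torques are internal; angular momentum about the shared axis is conserved.
Taking A's sense as positive: L = (0.8390)(1.80) = 1.510 kg·m²·rev/s.
Combined I = 0.8390 + 1.920 = 2.759 kg·m².
ω_f = L / I = 1.510 / 2.759 = 0.5474 rev/s.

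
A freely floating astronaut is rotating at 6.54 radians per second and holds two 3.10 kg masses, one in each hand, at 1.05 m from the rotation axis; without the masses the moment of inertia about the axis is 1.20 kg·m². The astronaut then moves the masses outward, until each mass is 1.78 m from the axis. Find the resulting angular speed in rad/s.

ω₂ ≈ 2.52 rad/s

No external torque acts about the spin axis, so angular momentum is conserved.
I₁ = 1.20 + 2(3.10)(1.05)² = 8.036 kg·m²; I₂ = 1.20 + 2(3.10)(1.78)² = 20.84 kg·m².
ω₂ = I₁ω₁ / I₂ = (8.036)(6.54 rad/s) / (20.84) = 2.521 rad/s.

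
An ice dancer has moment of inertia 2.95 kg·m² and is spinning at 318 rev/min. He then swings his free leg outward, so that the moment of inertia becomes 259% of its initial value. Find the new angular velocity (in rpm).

No external torque acts about the spin axis, so angular momentum is conserved.
I₂ = 2.59 × 2.95 = 7.641 kg·m².
ω₂ = I₁ω₁ / I₂ = (2.950)(318 rpm) / (7.641) = 122.8 rpm.

ω₂ ≈ 123 rpm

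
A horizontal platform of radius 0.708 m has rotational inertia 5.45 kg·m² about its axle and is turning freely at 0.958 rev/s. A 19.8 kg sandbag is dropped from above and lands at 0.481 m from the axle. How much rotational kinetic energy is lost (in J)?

The added mass arrives with no angular momentum about the axle, and any external torque about the axle is negligible, so the system's angular momentum is conserved.
Added inertia Σmr² = (19.8)(0.481)² = 4.581 kg·m²; I_f = 5.450 + 4.581 = 10.03 kg·m².
ω_f = I_p ω_i / I_f = (5.450)(0.958) / 10.03 = 0.5205 rev/s.
KE_i = ½(5.450)(6.019 rad/s)² = 98.73 J; KE_f = ½(10.03)(3.270)² = 53.64 J.

energy lost ≈ 45.1 J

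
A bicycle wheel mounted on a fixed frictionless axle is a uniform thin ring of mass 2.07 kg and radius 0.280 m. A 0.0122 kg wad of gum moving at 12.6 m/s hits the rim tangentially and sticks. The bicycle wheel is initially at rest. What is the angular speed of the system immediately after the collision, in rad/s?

About the axle the impulsive forces during the collision are internal, so angular momentum about that axis is conserved.
I_p = (2.07)(0.280)² = 0.1623 kg·m². Taking the sense of the wad of gum's angular momentum as positive, L_{wad} = m v R = (0.0122)(12.6)(0.280) = 0.04304 kg·m²/s.
L_i = 0 + 0.04304 = 0.04304 kg·m²/s.
After sticking, I_f = I_p + m R² = 0.1623 + (0.0122)(0.280)² = 0.1632 kg·m².
ω_f = L_i / I_f = 0.04304 / 0.1632 = 0.2637 rad/s.

|ω_f| ≈ 0.264 rad/s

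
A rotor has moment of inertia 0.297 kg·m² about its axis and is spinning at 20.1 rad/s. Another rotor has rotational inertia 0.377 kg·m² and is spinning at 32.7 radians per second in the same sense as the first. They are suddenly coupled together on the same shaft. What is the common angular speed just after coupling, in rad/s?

|ω_f| ≈ 27.1 rad/s

The coupling torques are internal; angular momentum about the shared axis is conserved.
Taking A's sense as positive: L = (0.2970)(20.1) + (0.3770)(32.7) = 18.30 kg·m²·rad/s.
Combined I = 0.2970 + 0.3770 = 0.6740 kg·m².
ω_f = L / I = 18.30 / 0.6740 = 27.15 rad/s.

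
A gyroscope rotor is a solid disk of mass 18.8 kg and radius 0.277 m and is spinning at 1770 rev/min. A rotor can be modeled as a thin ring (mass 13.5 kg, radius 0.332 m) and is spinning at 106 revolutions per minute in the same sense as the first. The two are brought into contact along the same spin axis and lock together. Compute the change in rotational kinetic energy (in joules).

ΔKE ≈ -7380 J

No external torque acts about the common axis, so total angular momentum is conserved.
Moments of inertia: I_A = ½(18.8)(0.277)² = 0.7213 kg·m²; I_B = (13.5)(0.332)² = 1.488 kg·m².
Taking A's sense as positive: L = (0.7213)(1770) + (1.488)(106) = 1434 kg·m²·rpm.
Combined I = 0.7213 + 1.488 = 2.209 kg·m².
ω_f = L / I = 1434 / 2.209 = 649.2 rpm.
KE_i = ½ΣIω² = 12480 J; KE_f = ½(2.209)(67.99)² = 5106 J.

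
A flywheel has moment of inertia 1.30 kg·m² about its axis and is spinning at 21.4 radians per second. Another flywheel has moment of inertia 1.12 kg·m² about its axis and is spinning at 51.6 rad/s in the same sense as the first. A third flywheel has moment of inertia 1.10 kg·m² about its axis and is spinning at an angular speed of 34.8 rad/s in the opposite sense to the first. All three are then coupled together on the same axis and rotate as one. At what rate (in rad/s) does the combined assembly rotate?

|ω_f| ≈ 13.4 rad/s

No external torque acts about the common axis, so total angular momentum is conserved.
Taking A's sense as positive: L = (1.300)(21.4) + (1.120)(51.6) − (1.100)(34.8) = 47.33 kg·m²·rad/s.
Combined I = 1.300 + 1.120 + 1.100 = 3.520 kg·m².
ω_f = L / I = 47.33 / 3.520 = 13.45 rad/s.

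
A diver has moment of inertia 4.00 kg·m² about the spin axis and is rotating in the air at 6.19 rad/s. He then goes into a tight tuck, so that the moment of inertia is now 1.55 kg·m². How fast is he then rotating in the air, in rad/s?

With no external torque about the axis, L is conserved: I₁ω₁ = I₂ω₂.
ω₂ = I₁ω₁ / I₂ = (4.000)(6.19 rad/s) / (1.550) = 15.97 rad/s.

ω₂ ≈ 16.0 rad/s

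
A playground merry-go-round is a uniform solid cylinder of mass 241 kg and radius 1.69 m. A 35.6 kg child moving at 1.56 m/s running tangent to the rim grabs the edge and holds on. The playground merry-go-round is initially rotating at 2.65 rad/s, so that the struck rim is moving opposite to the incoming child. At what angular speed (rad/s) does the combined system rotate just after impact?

About the axle the impulsive forces during the collision are internal, so angular momentum about that axis is conserved.
I_p = ½(241)(1.69)² = 344.2 kg·m². Taking the sense of the child's angular momentum as positive, L_{child} = m v R = (35.6)(1.56)(1.69) = 93.86 kg·m²/s.
L_i = −I_p ω_p + m v R = −(344.2)(2.65) + 93.86 = -818.2 kg·m²/s.
After sticking, I_f = I_p + m R² = 344.2 + (35.6)(1.69)² = 445.8 kg·m².
ω_f = L_i / I_f = -818.2 / 445.8 = -1.835 rad/s.

|ω_f| ≈ 1.84 rad/s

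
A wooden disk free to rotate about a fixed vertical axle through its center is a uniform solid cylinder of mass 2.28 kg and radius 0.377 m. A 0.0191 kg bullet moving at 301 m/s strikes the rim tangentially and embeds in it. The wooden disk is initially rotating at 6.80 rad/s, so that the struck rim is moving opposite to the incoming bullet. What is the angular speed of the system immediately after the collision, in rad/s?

About the axle the impulsive forces during the collision are internal, so angular momentum about that axis is conserved.
I_p = ½(2.28)(0.377)² = 0.1620 kg·m². Taking the sense of the bullet's angular momentum as positive, L_{bullet} = m v R = (0.0191)(301)(0.377) = 2.167 kg·m²/s.
L_i = −I_p ω_p + m v R = −(0.1620)(6.80) + 2.167 = 1.066 kg·m²/s.
After sticking, I_f = I_p + m R² = 0.1620 + (0.0191)(0.377)² = 0.1647 kg·m².
ω_f = L_i / I_f = 1.066 / 0.1647 = 6.468 rad/s.

|ω_f| ≈ 6.47 rad/s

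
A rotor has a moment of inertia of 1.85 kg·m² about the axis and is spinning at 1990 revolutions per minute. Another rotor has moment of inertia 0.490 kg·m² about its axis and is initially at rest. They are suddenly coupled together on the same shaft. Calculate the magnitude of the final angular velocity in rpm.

|ω_f| ≈ 1570 rpm

No external torque acts about the common axis, so total angular momentum is conserved.
Taking A's sense as positive: L = (1.850)(1990) = 3682 kg·m²·rpm.
Combined I = 1.850 + 0.4900 = 2.340 kg·m².
ω_f = L / I = 3682 / 2.340 = 1573 rpm.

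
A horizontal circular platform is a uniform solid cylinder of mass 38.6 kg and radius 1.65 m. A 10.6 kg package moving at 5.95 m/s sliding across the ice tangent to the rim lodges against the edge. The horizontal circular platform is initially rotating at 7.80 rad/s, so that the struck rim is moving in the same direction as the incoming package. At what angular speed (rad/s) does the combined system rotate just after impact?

|ω_f| ≈ 6.31 rad/s

The axle reaction passes through the central axle and exerts no torque about it; angular momentum about the central axle is conserved through the impact.
I_p = ½(38.6)(1.65)² = 52.54 kg·m². Taking the sense of the package's angular momentum as positive, L_{package} = m v R = (10.6)(5.95)(1.65) = 104.1 kg·m²/s.
L_i = +I_p ω_p + m v R = +(52.54)(7.80) + 104.1 = 513.9 kg·m²/s.
After sticking, I_f = I_p + m R² = 52.54 + (10.6)(1.65)² = 81.40 kg·m².
ω_f = L_i / I_f = 513.9 / 81.40 = 6.313 rad/s.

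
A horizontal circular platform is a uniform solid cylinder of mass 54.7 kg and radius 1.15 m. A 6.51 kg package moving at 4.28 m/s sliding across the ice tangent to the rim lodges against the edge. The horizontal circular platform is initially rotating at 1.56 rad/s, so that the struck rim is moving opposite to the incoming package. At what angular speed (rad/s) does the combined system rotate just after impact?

|ω_f| ≈ 0.545 rad/s

The axle reaction passes through the central axle and exerts no torque about it; angular momentum about the central axle is conserved through the impact.
I_p = ½(54.7)(1.15)² = 36.17 kg·m². Taking the sense of the package's angular momentum as positive, L_{package} = m v R = (6.51)(4.28)(1.15) = 32.04 kg·m²/s.
L_i = −I_p ω_p + m v R = −(36.17)(1.56) + 32.04 = -24.38 kg·m²/s.
After sticking, I_f = I_p + m R² = 36.17 + (6.51)(1.15)² = 44.78 kg·m².
ω_f = L_i / I_f = -24.38 / 44.78 = -0.5445 rad/s.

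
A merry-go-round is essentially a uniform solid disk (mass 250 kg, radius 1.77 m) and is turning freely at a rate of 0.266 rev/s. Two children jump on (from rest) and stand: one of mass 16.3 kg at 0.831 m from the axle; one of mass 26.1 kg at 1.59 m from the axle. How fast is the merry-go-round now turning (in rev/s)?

The added mass arrives with no angular momentum about the axle, and any external torque about the axle is negligible, so the system's angular momentum is conserved.
I_p = ½(250)(1.77)² = 391.6 kg·m².
Added inertia Σmr² = (16.3)(0.831)² + (26.1)(1.59)² = 77.24 kg·m²; I_f = 391.6 + 77.24 = 468.9 kg·m².
ω_f = I_p ω_i / I_f = (391.6)(0.266) / 468.9 = 0.2222 rev/s.

ω_f ≈ 0.222 rev/s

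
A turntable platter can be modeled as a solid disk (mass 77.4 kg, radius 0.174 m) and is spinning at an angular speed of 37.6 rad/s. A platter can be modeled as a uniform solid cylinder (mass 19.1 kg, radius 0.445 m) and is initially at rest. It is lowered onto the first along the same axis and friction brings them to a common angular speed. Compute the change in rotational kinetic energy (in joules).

No external torque acts about the common axis, so total angular momentum is conserved.
Moments of inertia: I_A = ½(77.4)(0.174)² = 1.172 kg·m²; I_B = ½(19.1)(0.445)² = 1.891 kg·m².
Taking A's sense as positive: L = (1.172)(37.6) = 44.06 kg·m²·rad/s.
Combined I = 1.172 + 1.891 = 3.063 kg·m².
ω_f = L / I = 44.06 / 3.063 = 14.38 rad/s.
KE_i = ½ΣIω² = 828.2 J; KE_f = ½(3.063)(14.38)² = 316.8 J.

ΔKE ≈ -511 J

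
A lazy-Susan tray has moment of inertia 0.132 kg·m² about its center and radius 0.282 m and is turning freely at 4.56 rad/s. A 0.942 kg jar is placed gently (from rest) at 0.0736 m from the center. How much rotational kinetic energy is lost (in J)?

energy lost ≈ 0.0511 J

The added mass arrives with no angular momentum about the center, and any external torque about the center is negligible, so the system's angular momentum is conserved.
Added inertia Σmr² = (0.942)(0.0736)² = 0.005103 kg·m²; I_f = 0.1320 + 0.005103 = 0.1371 kg·m².
ω_f = I_p ω_i / I_f = (0.1320)(4.56) / 0.1371 = 4.390 rad/s.
KE_i = ½(0.1320)(4.560 rad/s)² = 1.372 J; KE_f = ½(0.1371)(4.390)² = 1.321 J.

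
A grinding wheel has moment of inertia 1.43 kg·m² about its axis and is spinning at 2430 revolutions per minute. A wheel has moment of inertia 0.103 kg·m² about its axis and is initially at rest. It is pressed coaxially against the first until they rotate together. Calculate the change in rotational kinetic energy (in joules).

The coupling torques are internal; angular momentum about the shared axis is conserved.
Taking A's sense as positive: L = (1.430)(2430) = 3475 kg·m²·rpm.
Combined I = 1.430 + 0.1030 = 1.533 kg·m².
ω_f = L / I = 3475 / 1.533 = 2267 rpm.
KE_i = ½ΣIω² = 46300 J; KE_f = ½(1.533)(237.4)² = 43190 J.

ΔKE ≈ -3110 J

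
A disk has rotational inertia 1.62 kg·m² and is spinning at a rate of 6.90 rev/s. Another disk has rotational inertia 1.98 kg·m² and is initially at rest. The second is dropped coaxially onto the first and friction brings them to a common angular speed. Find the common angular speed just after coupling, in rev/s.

No external torque acts about the common axis, so total angular momentum is conserved.
Taking A's sense as positive: L = (1.620)(6.90) = 11.18 kg·m²·rev/s.
Combined I = 1.620 + 1.980 = 3.600 kg·m².
ω_f = L / I = 11.18 / 3.600 = 3.105 rev/s.

|ω_f| ≈ 3.11 rev/s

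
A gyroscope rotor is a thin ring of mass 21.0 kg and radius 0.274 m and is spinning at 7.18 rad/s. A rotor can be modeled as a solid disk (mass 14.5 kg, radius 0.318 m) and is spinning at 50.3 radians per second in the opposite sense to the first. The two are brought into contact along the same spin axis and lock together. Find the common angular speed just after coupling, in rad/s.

No external torque acts about the common axis, so total angular momentum is conserved.
Moments of inertia: I_A = (21.0)(0.274)² = 1.577 kg·m²; I_B = ½(14.5)(0.318)² = 0.7331 kg·m².
Taking A's sense as positive: L = (1.577)(7.18) − (0.7331)(50.3) = -25.56 kg·m²·rad/s.
Combined I = 1.577 + 0.7331 = 2.310 kg·m².
ω_f = L / I = -25.56 / 2.310 = -11.07 rad/s.

|ω_f| ≈ 11.1 rad/s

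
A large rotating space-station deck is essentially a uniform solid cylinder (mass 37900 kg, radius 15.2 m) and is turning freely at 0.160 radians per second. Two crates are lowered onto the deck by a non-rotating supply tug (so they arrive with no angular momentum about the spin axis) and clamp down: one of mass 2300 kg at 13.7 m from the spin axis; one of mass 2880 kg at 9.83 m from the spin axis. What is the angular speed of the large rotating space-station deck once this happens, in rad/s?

ω_f ≈ 0.138 rad/s

No external torque acts about the spin axis; L_before = L_after.
I_p = ½(37900)(15.2)² = 4.378e+06 kg·m².
Added inertia Σmr² = (2300)(13.7)² + (2880)(9.83)² = 7.100e+05 kg·m²; I_f = 4.378e+06 + 7.100e+05 = 5.088e+06 kg·m².
ω_f = I_p ω_i / I_f = (4.378e+06)(0.160) / 5.088e+06 = 0.1377 rad/s.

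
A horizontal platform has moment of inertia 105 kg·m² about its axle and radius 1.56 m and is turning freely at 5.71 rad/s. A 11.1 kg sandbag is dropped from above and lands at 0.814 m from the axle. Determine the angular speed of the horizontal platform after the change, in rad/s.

No external torque acts about the axle; L_before = L_after.
Added inertia Σmr² = (11.1)(0.814)² = 7.355 kg·m²; I_f = 105.0 + 7.355 = 112.4 kg·m².
ω_f = I_p ω_i / I_f = (105.0)(5.71) / 112.4 = 5.336 rad/s.

ω_f ≈ 5.34 rad/s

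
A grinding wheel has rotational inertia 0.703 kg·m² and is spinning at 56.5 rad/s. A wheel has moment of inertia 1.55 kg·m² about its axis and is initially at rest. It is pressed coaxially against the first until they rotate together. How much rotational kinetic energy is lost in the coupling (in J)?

The coupling torques are internal; angular momentum about the shared axis is conserved.
Taking A's sense as positive: L = (0.7030)(56.5) = 39.72 kg·m²·rad/s.
Combined I = 0.7030 + 1.550 = 2.253 kg·m².
ω_f = L / I = 39.72 / 2.253 = 17.63 rad/s.
KE_i = ½ΣIω² = 1122 J; KE_f = ½(2.253)(17.63)² = 350.1 J.

ΔKE lost ≈ 772 J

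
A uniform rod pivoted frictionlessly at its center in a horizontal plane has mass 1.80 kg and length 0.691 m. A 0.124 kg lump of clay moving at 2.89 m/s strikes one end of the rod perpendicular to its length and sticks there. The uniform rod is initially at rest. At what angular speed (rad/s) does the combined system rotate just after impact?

The axle reaction passes through the pivot and exerts no torque about it; angular momentum about the pivot is conserved through the impact.
I_p = (1/12)(1.80)(0.691)² = 0.07162 kg·m². Taking the sense of the lump of clay's angular momentum as positive, L_{lump} = m v R = (0.124)(2.89)(0.691/2) = 0.1238 kg·m²/s.
L_i = 0 + 0.1238 = 0.1238 kg·m²/s.
After sticking, I_f = I_p + m R² = 0.07162 + (0.124)(0.691/2)² = 0.08642 kg·m².
ω_f = L_i / I_f = 0.1238 / 0.08642 = 1.433 rad/s.

|ω_f| ≈ 1.43 rad/s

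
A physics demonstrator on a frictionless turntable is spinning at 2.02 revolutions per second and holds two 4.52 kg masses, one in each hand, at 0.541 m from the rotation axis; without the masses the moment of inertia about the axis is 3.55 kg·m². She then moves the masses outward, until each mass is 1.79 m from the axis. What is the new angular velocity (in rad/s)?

ω₂ ≈ 2.42 rad/s

Angular momentum about the spin axis is conserved since the torque about it is zero.
I₁ = 3.55 + 2(4.52)(0.541)² = 6.196 kg·m²; I₂ = 3.55 + 2(4.52)(1.79)² = 32.52 kg·m².
ω₂ = I₁ω₁ / I₂ = (6.196)(2.02 rev/s) / (32.52) = 0.3849 rev/s = 2.419 rad/s.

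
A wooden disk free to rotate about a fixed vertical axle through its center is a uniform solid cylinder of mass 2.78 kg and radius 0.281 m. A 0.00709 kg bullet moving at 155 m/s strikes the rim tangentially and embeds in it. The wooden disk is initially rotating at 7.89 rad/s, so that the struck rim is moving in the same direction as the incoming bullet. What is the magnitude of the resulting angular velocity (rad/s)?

About the axle the impulsive forces during the collision are internal, so angular momentum about that axis is conserved.
I_p = ½(2.78)(0.281)² = 0.1098 kg·m². Taking the sense of the bullet's angular momentum as positive, L_{bullet} = m v R = (0.00709)(155)(0.281) = 0.3088 kg·m²/s.
L_i = +I_p ω_p + m v R = +(0.1098)(7.89) + 0.3088 = 1.175 kg·m²/s.
After sticking, I_f = I_p + m R² = 0.1098 + (0.00709)(0.281)² = 0.1103 kg·m².
ω_f = L_i / I_f = 1.175 / 0.1103 = 10.65 rad/s.

|ω_f| ≈ 10.6 rad/s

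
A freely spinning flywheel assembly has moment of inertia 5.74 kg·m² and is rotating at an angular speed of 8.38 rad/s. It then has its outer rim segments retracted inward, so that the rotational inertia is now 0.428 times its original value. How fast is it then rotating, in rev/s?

ω₂ ≈ 3.12 rev/s

Angular momentum about the spin axis is conserved since the torque about it is zero.
I₂ = 0.428 × 5.74 = 2.457 kg·m².
ω₂ = I₁ω₁ / I₂ = (5.740)(8.38 rad/s) / (2.457) = 19.58 rad/s = 3.116 rev/s.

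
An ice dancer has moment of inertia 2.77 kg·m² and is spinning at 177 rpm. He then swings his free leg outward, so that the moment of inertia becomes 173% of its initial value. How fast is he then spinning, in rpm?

ω₂ ≈ 102 rpm

With no external torque about the axis, L is conserved: I₁ω₁ = I₂ω₂.
I₂ = 1.73 × 2.77 = 4.792 kg·m².
ω₂ = I₁ω₁ / I₂ = (2.770)(177 rpm) / (4.792) = 102.3 rpm.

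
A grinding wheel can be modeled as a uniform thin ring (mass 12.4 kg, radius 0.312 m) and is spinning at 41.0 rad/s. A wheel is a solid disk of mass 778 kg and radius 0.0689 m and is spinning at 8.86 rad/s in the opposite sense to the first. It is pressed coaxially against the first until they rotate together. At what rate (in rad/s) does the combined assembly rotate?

|ω_f| ≈ 10.8 rad/s

No external torque acts about the common axis, so total angular momentum is conserved.
Moments of inertia: I_A = (12.4)(0.312)² = 1.207 kg·m²; I_B = ½(778)(0.0689)² = 1.847 kg·m².
Taking A's sense as positive: L = (1.207)(41.0) − (1.847)(8.86) = 33.13 kg·m²·rad/s.
Combined I = 1.207 + 1.847 = 3.054 kg·m².
ω_f = L / I = 33.13 / 3.054 = 10.85 rad/s.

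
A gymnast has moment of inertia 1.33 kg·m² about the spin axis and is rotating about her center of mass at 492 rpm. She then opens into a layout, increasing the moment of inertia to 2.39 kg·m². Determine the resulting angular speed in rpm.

No external torque acts about the spin axis, so angular momentum is conserved.
ω₂ = I₁ω₁ / I₂ = (1.330)(492 rpm) / (2.390) = 273.8 rpm.

ω₂ ≈ 274 rpm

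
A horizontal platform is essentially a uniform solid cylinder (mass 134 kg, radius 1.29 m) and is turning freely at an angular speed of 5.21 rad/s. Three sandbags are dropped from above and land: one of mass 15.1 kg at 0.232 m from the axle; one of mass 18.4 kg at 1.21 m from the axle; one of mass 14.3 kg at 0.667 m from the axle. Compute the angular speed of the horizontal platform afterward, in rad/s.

ω_f ≈ 3.99 rad/s

The added mass arrives with no angular momentum about the axle, and any external torque about the axle is negligible, so the system's angular momentum is conserved.
I_p = ½(134)(1.29)² = 111.5 kg·m².
Added inertia Σmr² = (15.1)(0.232)² + (18.4)(1.21)² + (14.3)(0.667)² = 34.11 kg·m²; I_f = 111.5 + 34.11 = 145.6 kg·m².
ω_f = I_p ω_i / I_f = (111.5)(5.21) / 145.6 = 3.989 rad/s.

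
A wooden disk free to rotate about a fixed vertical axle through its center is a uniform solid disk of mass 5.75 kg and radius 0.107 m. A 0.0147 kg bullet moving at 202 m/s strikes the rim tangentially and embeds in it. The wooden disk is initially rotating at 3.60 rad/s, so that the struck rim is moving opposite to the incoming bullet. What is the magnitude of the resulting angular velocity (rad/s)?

About the axle the impulsive forces during the collision are internal, so angular momentum about that axis is conserved.
I_p = ½(5.75)(0.107)² = 0.03292 kg·m². Taking the sense of the bullet's angular momentum as positive, L_{bullet} = m v R = (0.0147)(202)(0.107) = 0.3177 kg·m²/s.
L_i = −I_p ω_p + m v R = −(0.03292)(3.60) + 0.3177 = 0.1992 kg·m²/s.
After sticking, I_f = I_p + m R² = 0.03292 + (0.0147)(0.107)² = 0.03308 kg·m².
ω_f = L_i / I_f = 0.1992 / 0.03308 = 6.022 rad/s.

|ω_f| ≈ 6.02 rad/s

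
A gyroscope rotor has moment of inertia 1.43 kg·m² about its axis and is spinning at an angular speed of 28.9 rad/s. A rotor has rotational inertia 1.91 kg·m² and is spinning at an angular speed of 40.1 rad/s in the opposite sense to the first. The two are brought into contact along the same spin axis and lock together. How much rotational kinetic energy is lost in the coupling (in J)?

No external torque acts about the common axis, so total angular momentum is conserved.
Taking A's sense as positive: L = (1.430)(28.9) − (1.910)(40.1) = -35.26 kg·m²·rad/s.
Combined I = 1.430 + 1.910 = 3.340 kg·m².
ω_f = L / I = -35.26 / 3.340 = -10.56 rad/s.
KE_i = ½ΣIω² = 2133 J; KE_f = ½(3.340)(10.56)² = 186.2 J.

ΔKE lost ≈ 1950 J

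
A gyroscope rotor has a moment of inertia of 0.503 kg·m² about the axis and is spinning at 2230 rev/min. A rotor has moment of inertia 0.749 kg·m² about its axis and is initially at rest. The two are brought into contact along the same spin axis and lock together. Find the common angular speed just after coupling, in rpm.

|ω_f| ≈ 896 rpm

No external torque acts about the common axis, so total angular momentum is conserved.
Taking A's sense as positive: L = (0.5030)(2230) = 1122 kg·m²·rpm.
Combined I = 0.5030 + 0.7490 = 1.252 kg·m².
ω_f = L / I = 1122 / 1.252 = 895.9 rpm.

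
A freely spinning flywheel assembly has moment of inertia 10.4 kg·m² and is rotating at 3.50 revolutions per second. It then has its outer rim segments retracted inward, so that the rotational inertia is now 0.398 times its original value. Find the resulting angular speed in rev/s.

With no external torque about the axis, L is conserved: I₁ω₁ = I₂ω₂.
I₂ = 0.398 × 10.4 = 4.139 kg·m².
ω₂ = I₁ω₁ / I₂ = (10.40)(3.50 rev/s) / (4.139) = 8.794 rev/s.

ω₂ ≈ 8.79 rev/s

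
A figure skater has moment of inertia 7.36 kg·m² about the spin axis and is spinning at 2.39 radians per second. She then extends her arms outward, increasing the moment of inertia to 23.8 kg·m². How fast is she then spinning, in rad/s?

ω₂ ≈ 0.739 rad/s

No external torque acts about the spin axis, so angular momentum is conserved.
ω₂ = I₁ω₁ / I₂ = (7.360)(2.39 rad/s) / (23.80) = 0.7391 rad/s.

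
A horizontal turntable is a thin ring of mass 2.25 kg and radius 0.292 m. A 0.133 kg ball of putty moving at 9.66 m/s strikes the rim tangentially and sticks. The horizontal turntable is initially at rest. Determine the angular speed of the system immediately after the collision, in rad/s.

The axle reaction passes through the axle and exerts no torque about it; angular momentum about the axle is conserved through the impact.
I_p = (2.25)(0.292)² = 0.1918 kg·m². Taking the sense of the ball of putty's angular momentum as positive, L_{ball} = m v R = (0.133)(9.66)(0.292) = 0.3752 kg·m²/s.
L_i = 0 + 0.3752 = 0.3752 kg·m²/s.
After sticking, I_f = I_p + m R² = 0.1918 + (0.133)(0.292)² = 0.2032 kg·m².
ω_f = L_i / I_f = 0.3752 / 0.2032 = 1.846 rad/s.

|ω_f| ≈ 1.85 rad/s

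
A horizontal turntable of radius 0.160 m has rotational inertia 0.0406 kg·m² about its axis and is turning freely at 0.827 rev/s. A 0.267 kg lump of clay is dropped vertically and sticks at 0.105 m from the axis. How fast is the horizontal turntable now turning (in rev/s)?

ω_f ≈ 0.771 rev/s

The added mass arrives with no angular momentum about the axis, and any external torque about the axis is negligible, so the system's angular momentum is conserved.
Added inertia Σmr² = (0.267)(0.105)² = 0.002944 kg·m²; I_f = 0.04060 + 0.002944 = 0.04354 kg·m².
ω_f = I_p ω_i / I_f = (0.04060)(0.827) / 0.04354 = 0.7711 rev/s.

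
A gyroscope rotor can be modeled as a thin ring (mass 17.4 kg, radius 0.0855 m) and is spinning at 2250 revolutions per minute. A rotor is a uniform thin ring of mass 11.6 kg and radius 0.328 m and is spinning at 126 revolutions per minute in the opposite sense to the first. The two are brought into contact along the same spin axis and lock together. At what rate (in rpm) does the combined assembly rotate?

The coupling torques are internal; angular momentum about the shared axis is conserved.
Moments of inertia: I_A = (17.4)(0.0855)² = 0.1272 kg·m²; I_B = (11.6)(0.328)² = 1.248 kg·m².
Taking A's sense as positive: L = (0.1272)(2250) − (1.248)(126) = 129.0 kg·m²·rpm.
Combined I = 0.1272 + 1.248 = 1.375 kg·m².
ω_f = L / I = 129.0 / 1.375 = 93.77 rpm.

|ω_f| ≈ 93.8 rpm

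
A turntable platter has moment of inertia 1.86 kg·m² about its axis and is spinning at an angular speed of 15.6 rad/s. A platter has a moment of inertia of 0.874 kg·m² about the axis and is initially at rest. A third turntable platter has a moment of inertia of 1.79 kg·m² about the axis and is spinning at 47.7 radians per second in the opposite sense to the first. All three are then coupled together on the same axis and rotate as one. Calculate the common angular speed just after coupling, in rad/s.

No external torque acts about the common axis, so total angular momentum is conserved.
Taking A's sense as positive: L = (1.860)(15.6) − (1.790)(47.7) = -56.37 kg·m²·rad/s.
Combined I = 1.860 + 0.8740 + 1.790 = 4.524 kg·m².
ω_f = L / I = -56.37 / 4.524 = -12.46 rad/s.

|ω_f| ≈ 12.5 rad/s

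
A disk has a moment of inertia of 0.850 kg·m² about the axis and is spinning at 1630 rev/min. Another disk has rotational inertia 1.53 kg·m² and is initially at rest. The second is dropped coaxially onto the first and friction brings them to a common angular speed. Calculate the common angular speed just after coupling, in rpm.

No external torque acts about the common axis, so total angular momentum is conserved.
Taking A's sense as positive: L = (0.8500)(1630) = 1386 kg·m²·rpm.
Combined I = 0.8500 + 1.530 = 2.380 kg·m².
ω_f = L / I = 1386 / 2.380 = 582.1 rpm.

|ω_f| ≈ 582 rpm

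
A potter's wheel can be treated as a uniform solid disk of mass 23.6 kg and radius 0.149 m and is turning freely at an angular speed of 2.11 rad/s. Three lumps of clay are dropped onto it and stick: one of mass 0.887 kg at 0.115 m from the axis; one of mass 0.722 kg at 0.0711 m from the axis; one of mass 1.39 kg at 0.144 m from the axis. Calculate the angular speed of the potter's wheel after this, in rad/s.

No external torque acts about the axis; L_before = L_after.
I_p = ½(23.6)(0.149)² = 0.2620 kg·m².
Added inertia Σmr² = (0.887)(0.115)² + (0.722)(0.0711)² + (1.39)(0.144)² = 0.04420 kg·m²; I_f = 0.2620 + 0.04420 = 0.3062 kg·m².
ω_f = I_p ω_i / I_f = (0.2620)(2.11) / 0.3062 = 1.805 rad/s.

ω_f ≈ 1.81 rad/s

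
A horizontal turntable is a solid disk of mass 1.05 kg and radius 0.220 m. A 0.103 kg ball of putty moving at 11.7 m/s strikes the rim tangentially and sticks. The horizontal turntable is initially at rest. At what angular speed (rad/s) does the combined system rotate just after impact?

About the axle the impulsive forces during the collision are internal, so angular momentum about that axis is conserved.
I_p = ½(1.05)(0.220)² = 0.02541 kg·m². Taking the sense of the ball of putty's angular momentum as positive, L_{ball} = m v R = (0.103)(11.7)(0.220) = 0.2651 kg·m²/s.
L_i = 0 + 0.2651 = 0.2651 kg·m²/s.
After sticking, I_f = I_p + m R² = 0.02541 + (0.103)(0.220)² = 0.03040 kg·m².
ω_f = L_i / I_f = 0.2651 / 0.03040 = 8.722 rad/s.

|ω_f| ≈ 8.72 rad/s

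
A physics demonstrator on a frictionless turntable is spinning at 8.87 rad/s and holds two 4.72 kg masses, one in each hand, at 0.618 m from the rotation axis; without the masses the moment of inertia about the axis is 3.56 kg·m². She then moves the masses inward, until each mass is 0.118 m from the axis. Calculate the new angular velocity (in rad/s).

ω₂ ≈ 17.2 rad/s

With no external torque about the axis, L is conserved: I₁ω₁ = I₂ω₂.
I₁ = 3.56 + 2(4.72)(0.618)² = 7.165 kg·m²; I₂ = 3.56 + 2(4.72)(0.118)² = 3.691 kg·m².
ω₂ = I₁ω₁ / I₂ = (7.165)(8.87 rad/s) / (3.691) = 17.22 rad/s.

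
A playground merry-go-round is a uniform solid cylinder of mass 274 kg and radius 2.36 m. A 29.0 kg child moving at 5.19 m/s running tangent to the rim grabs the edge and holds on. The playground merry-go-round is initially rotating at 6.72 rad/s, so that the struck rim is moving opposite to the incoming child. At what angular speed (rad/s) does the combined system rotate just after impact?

|ω_f| ≈ 5.16 rad/s

The axle reaction passes through the axle and exerts no torque about it; angular momentum about the axle is conserved through the impact.
I_p = ½(274)(2.36)² = 763.0 kg·m². Taking the sense of the child's angular momentum as positive, L_{child} = m v R = (29.0)(5.19)(2.36) = 355.2 kg·m²/s.
L_i = −I_p ω_p + m v R = −(763.0)(6.72) + 355.2 = -4772 kg·m²/s.
After sticking, I_f = I_p + m R² = 763.0 + (29.0)(2.36)² = 924.6 kg·m².
ω_f = L_i / I_f = -4772 / 924.6 = -5.162 rad/s.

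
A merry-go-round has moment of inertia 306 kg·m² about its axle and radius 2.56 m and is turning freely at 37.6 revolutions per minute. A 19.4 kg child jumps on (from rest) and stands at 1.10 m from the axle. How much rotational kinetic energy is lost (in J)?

energy lost ≈ 169 J

The added mass arrives with no angular momentum about the axle, and any external torque about the axle is negligible, so the system's angular momentum is conserved.
Added inertia Σmr² = (19.4)(1.10)² = 23.47 kg·m²; I_f = 306.0 + 23.47 = 329.5 kg·m².
ω_f = I_p ω_i / I_f = (306.0)(37.6) / 329.5 = 34.92 rpm.
KE_i = ½(306.0)(3.937 rad/s)² = 2372 J; KE_f = ½(329.5)(3.657)² = 2203 J.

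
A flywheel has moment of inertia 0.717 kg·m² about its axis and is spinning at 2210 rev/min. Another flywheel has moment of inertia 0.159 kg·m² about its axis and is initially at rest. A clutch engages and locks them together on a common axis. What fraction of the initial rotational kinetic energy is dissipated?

The coupling torques are internal; angular momentum about the shared axis is conserved.
Taking A's sense as positive: L = (0.7170)(2210) = 1585 kg·m²·rpm.
Combined I = 0.7170 + 0.1590 = 0.8760 kg·m².
ω_f = L / I = 1585 / 0.8760 = 1809 rpm.
KE_i = ½ΣIω² = 19200 J; KE_f = ½(0.8760)(189.4)² = 15720 J.
Fraction dissipated = (KE_i − KE_f)/KE_i = 0.1815.

fraction ≈ 0.182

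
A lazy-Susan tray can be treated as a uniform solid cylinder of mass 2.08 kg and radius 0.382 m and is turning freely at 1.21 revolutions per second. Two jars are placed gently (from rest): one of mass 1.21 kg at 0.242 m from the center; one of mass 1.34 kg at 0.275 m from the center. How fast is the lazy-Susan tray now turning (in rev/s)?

No external torque acts about the center; L_before = L_after.
I_p = ½(2.08)(0.382)² = 0.1518 kg·m².
Added inertia Σmr² = (1.21)(0.242)² + (1.34)(0.275)² = 0.1722 kg·m²; I_f = 0.1518 + 0.1722 = 0.3240 kg·m².
ω_f = I_p ω_i / I_f = (0.1518)(1.21) / 0.3240 = 0.5668 rev/s.

ω_f ≈ 0.567 rev/s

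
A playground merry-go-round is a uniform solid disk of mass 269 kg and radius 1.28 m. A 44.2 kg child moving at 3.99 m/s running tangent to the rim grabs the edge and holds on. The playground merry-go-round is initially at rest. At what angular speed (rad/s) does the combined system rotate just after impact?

|ω_f| ≈ 0.771 rad/s

The axle reaction passes through the axle and exerts no torque about it; angular momentum about the axle is conserved through the impact.
I_p = ½(269)(1.28)² = 220.4 kg·m². Taking the sense of the child's angular momentum as positive, L_{child} = m v R = (44.2)(3.99)(1.28) = 225.7 kg·m²/s.
L_i = 0 + 225.7 = 225.7 kg·m²/s.
After sticking, I_f = I_p + m R² = 220.4 + (44.2)(1.28)² = 292.8 kg·m².
ω_f = L_i / I_f = 225.7 / 292.8 = 0.7710 rad/s.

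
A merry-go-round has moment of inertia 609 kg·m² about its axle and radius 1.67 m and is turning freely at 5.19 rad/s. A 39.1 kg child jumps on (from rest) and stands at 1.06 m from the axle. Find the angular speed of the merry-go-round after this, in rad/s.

The added mass arrives with no angular momentum about the axle, and any external torque about the axle is negligible, so the system's angular momentum is conserved.
Added inertia Σmr² = (39.1)(1.06)² = 43.93 kg·m²; I_f = 609.0 + 43.93 = 652.9 kg·m².
ω_f = I_p ω_i / I_f = (609.0)(5.19) / 652.9 = 4.841 rad/s.

ω_f ≈ 4.84 rad/s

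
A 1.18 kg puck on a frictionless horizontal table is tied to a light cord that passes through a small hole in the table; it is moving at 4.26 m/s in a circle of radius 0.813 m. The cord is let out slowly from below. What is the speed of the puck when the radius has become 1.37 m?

v₂ ≈ 2.53 m/s

Central (radial) force ⇒ zero torque about the center ⇒ m v r is constant.
v₂ = v₁ r₁ / r₂ = (4.26)(0.813) / (1.37) = 2.528 m/s.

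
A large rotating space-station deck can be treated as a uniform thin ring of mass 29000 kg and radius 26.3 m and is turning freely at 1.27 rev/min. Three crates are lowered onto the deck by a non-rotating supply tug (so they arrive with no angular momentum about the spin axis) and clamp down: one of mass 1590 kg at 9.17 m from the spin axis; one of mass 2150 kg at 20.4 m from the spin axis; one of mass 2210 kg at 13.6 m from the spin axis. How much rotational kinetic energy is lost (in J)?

energy lost ≈ 11900 J

No external torque acts about the spin axis; L_before = L_after.
I_p = (29000)(26.3)² = 2.006e+07 kg·m².
Added inertia Σmr² = (1590)(9.17)² + (2150)(20.4)² + (2210)(13.6)² = 1.437e+06 kg·m²; I_f = 2.006e+07 + 1.437e+06 = 2.150e+07 kg·m².
ω_f = I_p ω_i / I_f = (2.006e+07)(1.27) / 2.150e+07 = 1.185 rpm.
KE_i = ½(2.006e+07)(0.1330 rad/s)² = 1.774e+05 J; KE_f = ½(2.150e+07)(0.1241)² = 1.655e+05 J.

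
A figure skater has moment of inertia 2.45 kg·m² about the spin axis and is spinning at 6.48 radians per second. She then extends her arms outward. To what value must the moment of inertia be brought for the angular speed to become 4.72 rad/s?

Angular momentum about the spin axis is conserved since the torque about it is zero.
I₂ = I₁ω₁ / ω₂ = (2.45)(6.48) / (4.72) = 3.364 kg·m².

I₂ ≈ 3.36 kg·m²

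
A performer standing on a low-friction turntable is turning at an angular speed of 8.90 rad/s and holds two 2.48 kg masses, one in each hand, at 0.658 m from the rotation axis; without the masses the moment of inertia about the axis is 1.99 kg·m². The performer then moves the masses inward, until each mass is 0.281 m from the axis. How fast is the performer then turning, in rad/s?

With no external torque about the axis, L is conserved: I₁ω₁ = I₂ω₂.
I₁ = 1.99 + 2(2.48)(0.658)² = 4.138 kg·m²; I₂ = 1.99 + 2(2.48)(0.281)² = 2.382 kg·m².
ω₂ = I₁ω₁ / I₂ = (4.138)(8.90 rad/s) / (2.382) = 15.46 rad/s.

ω₂ ≈ 15.5 rad/s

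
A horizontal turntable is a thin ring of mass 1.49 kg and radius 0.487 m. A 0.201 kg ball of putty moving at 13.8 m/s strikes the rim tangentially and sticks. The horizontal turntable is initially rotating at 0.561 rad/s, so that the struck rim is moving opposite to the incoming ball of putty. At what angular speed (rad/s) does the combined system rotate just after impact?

|ω_f| ≈ 2.87 rad/s

The axle reaction passes through the axle and exerts no torque about it; angular momentum about the axle is conserved through the impact.
I_p = (1.49)(0.487)² = 0.3534 kg·m². Taking the sense of the ball of putty's angular momentum as positive, L_{ball} = m v R = (0.201)(13.8)(0.487) = 1.351 kg·m²/s.
L_i = −I_p ω_p + m v R = −(0.3534)(0.561) + 1.351 = 1.153 kg·m²/s.
After sticking, I_f = I_p + m R² = 0.3534 + (0.201)(0.487)² = 0.4011 kg·m².
ω_f = L_i / I_f = 1.153 / 0.4011 = 2.874 rad/s.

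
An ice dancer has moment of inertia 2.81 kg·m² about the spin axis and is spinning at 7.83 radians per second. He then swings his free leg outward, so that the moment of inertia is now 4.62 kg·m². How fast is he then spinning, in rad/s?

No external torque acts about the spin axis, so angular momentum is conserved.
ω₂ = I₁ω₁ / I₂ = (2.810)(7.83 rad/s) / (4.620) = 4.762 rad/s.

ω₂ ≈ 4.76 rad/s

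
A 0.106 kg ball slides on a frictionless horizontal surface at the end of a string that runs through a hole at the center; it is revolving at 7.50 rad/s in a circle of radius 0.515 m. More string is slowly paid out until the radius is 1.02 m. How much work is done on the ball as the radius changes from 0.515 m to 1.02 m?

W ≈ -0.589 J

No torque about the axis ⇒ m r₁² ω₁ = m r₂² ω₂.
ω₂ = ω₁ (r₁/r₂)² = (7.50)(0.515/1.02)² = 1.912 rad/s.
W = ΔKE = ½m(v₂² − v₁²) = -0.5891 J.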